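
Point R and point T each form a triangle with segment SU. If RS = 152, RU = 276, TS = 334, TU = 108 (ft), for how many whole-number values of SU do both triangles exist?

From triangle RSU: 124 < SU < 428.
From triangle TSU: 226 < SU < 442.
Intersection: 226 < SU < 428, so integers 227 through 427: 201 values.

201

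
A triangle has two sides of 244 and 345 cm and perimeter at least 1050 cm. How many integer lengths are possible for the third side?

128

Triangle inequality: 101 < x < 589. Perimeter ≥ 1050 gives x ≥ 1050 − 244 − 345 = 461.
So 461 ≤ x < 589; integers 461 through 588: 128 values.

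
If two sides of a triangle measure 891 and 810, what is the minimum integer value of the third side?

82

The third side must be strictly greater than |891 − 810| = 81.
The smallest integer above 81 is 82.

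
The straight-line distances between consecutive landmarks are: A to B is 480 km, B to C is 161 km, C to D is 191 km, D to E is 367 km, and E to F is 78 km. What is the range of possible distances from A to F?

The maximum is all hops collinear in one direction: 480 + 161 + 191 + 367 + 78 = 1277.
The longest hop is 480; the others sum to 797. Since 480 ≤ 797, the path can fold back on itself completely, so the minimum distance is 0.

0 ≤ AF ≤ 1277 km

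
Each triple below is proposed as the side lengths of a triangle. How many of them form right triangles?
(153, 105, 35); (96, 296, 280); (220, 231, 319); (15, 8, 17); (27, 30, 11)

3

(153,105,35): 35+105 ≤ 153, not a triangle
(96,296,280): 96²+280² = 87616 = 296² → right
(220,231,319): 220²+231² = 101761 = 319² → right
(15,8,17): 8²+15² = 289 = 17² → right
(27,30,11): 11²+27² = 850 < 900 = 30² → obtuse
3 of the 5 are right.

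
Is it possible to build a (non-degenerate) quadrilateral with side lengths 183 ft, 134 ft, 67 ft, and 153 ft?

Yes

A quadrilateral exists iff every side is shorter than the sum of the others — equivalently, the longest side is less than the sum of the rest.
Longest side 183 < 354 (sum of the remaining 3), so yes.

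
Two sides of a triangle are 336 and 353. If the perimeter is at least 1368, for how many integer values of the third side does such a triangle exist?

Triangle inequality: 17 < x < 689. Perimeter ≥ 1368 gives x ≥ 1368 − 336 − 353 = 679.
So 679 ≤ x < 689; integers 679 through 688: 10 values.

10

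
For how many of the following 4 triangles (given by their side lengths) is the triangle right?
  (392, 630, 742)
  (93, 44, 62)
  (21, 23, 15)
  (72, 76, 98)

1

(392,630,742): 392²+630² = 550564 = 742² → right
(93,44,62): 44²+62² = 5780 < 8649 = 93² → obtuse
(21,23,15): 15²+21² = 666 > 529 = 23² → acute
(72,76,98): 72²+76² = 10960 > 9604 = 98² → acute
1 of the 4 is right.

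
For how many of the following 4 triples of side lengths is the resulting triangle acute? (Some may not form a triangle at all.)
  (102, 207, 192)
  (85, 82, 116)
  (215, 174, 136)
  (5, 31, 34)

3

(102,207,192): 102²+192² = 47268 > 42849 = 207² → acute
(85,82,116): 82²+85² = 13949 > 13456 = 116² → acute
(215,174,136): 136²+174² = 48772 > 46225 = 215² → acute
(5,31,34): 5²+31² = 986 < 1156 = 34² → obtuse
3 of the 4 are acute.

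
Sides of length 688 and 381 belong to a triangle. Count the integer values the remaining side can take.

The third side lies in the open interval (307, 1069).
Integers from 308 to 1068 inclusive: 1068 − 308 + 1 = 761.

761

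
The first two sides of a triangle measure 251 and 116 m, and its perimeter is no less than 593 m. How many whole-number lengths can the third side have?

141

Triangle inequality: 135 < x < 367. Perimeter ≥ 593 gives x ≥ 593 − 251 − 116 = 226.
So 226 ≤ x < 367; integers 226 through 366: 141 values.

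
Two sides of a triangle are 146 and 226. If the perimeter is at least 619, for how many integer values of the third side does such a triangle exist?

Triangle inequality: 80 < x < 372. Perimeter ≥ 619 gives x ≥ 619 − 146 − 226 = 247.
So 247 ≤ x < 372; integers 247 through 371: 125 values.

125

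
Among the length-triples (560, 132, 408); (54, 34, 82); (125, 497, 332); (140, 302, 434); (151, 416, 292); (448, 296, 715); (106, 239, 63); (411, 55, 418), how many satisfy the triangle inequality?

5

(132,408,560): 132+408 ≤ 560 → not valid
(34,54,82): 34+54 > 82 → valid
(125,332,497): 125+332 ≤ 497 → not valid
(140,302,434): 140+302 > 434 → valid
(151,292,416): 151+292 > 416 → valid
(296,448,715): 296+448 > 715 → valid
(63,106,239): 63+106 ≤ 239 → not valid
(55,411,418): 55+411 > 418 → valid
5 of the 8 triples form a triangle.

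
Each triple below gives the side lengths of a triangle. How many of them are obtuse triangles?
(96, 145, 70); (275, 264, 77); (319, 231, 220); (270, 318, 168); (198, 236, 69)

(96,145,70): 70²+96² = 14116 < 21025 = 145² → obtuse
(275,264,77): 77²+264² = 75625 = 275² → right
(319,231,220): 220²+231² = 101761 = 319² → right
(270,318,168): 168²+270² = 101124 = 318² → right
(198,236,69): 69²+198² = 43965 < 55696 = 236² → obtuse
2 of the 5 are obtuse.

2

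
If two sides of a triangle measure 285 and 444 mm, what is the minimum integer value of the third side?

The third side must be strictly greater than |285 − 444| = 159.
The smallest integer above 159 is 160.

160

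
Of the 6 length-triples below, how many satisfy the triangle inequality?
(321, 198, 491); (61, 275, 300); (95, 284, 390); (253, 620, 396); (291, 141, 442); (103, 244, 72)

(198,321,491): 198+321 > 491 → valid
(61,275,300): 61+275 > 300 → valid
(95,284,390): 95+284 ≤ 390 → not valid
(253,396,620): 253+396 > 620 → valid
(141,291,442): 141+291 ≤ 442 → not valid
(72,103,244): 72+103 ≤ 244 → not valid
3 of the 6 triples form a triangle.

3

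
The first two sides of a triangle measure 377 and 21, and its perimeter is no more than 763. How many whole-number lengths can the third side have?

9

Triangle inequality: 356 < x < 398. Perimeter ≤ 763 gives x ≤ 763 − 377 − 21 = 365.
So 356 < x ≤ 365; integers 357 through 365: 9 values.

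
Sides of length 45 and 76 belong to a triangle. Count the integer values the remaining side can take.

89

The third side lies in the open interval (31, 121).
Integers from 32 to 120 inclusive: 120 − 32 + 1 = 89.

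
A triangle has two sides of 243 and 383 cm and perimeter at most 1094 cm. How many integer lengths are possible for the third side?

Triangle inequality: 140 < x < 626. Perimeter ≤ 1094 gives x ≤ 1094 − 243 − 383 = 468.
So 140 < x ≤ 468; integers 141 through 468: 328 values.

328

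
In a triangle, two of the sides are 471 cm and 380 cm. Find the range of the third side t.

91 < t < 851

By the triangle inequality, t must be less than 471 + 380 = 851 and greater than |471 − 380| = 91.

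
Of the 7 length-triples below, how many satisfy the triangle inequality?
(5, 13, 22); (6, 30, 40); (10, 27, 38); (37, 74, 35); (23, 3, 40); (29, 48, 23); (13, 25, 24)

2

(5,13,22): 5+13 ≤ 22 → not valid
(6,30,40): 6+30 ≤ 40 → not valid
(10,27,38): 10+27 ≤ 38 → not valid
(35,37,74): 35+37 ≤ 74 → not valid
(3,23,40): 3+23 ≤ 40 → not valid
(23,29,48): 23+29 > 48 → valid
(13,24,25): 13+24 > 25 → valid
2 of the 7 triples form a triangle.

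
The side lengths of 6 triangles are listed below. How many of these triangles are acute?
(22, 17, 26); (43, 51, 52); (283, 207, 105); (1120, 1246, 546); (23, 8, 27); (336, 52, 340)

(22,17,26): 17²+22² = 773 > 676 = 26² → acute
(43,51,52): 43²+51² = 4450 > 2704 = 52² → acute
(283,207,105): 105²+207² = 53874 < 80089 = 283² → obtuse
(1120,1246,546): 546²+1120² = 1552516 = 1246² → right
(23,8,27): 8²+23² = 593 < 729 = 27² → obtuse
(336,52,340): 52²+336² = 115600 = 340² → right
2 of the 6 are acute.

2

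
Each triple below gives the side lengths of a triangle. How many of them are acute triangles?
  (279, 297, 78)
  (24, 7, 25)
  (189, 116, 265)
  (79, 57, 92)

(279,297,78): 78²+279² = 83925 < 88209 = 297² → obtuse
(24,7,25): 7²+24² = 625 = 25² → right
(189,116,265): 116²+189² = 49177 < 70225 = 265² → obtuse
(79,57,92): 57²+79² = 9490 > 8464 = 92² → acute
1 of the 4 is acute.

1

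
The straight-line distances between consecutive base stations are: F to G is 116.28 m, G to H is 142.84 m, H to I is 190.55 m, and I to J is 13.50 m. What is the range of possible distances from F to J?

0 ≤ FJ ≤ 463.17 m

The maximum is all hops collinear in one direction: 116.28 + 142.84 + 190.55 + 13.50 = 463.17.
The longest hop is 190.55; the others sum to 272.62. Since 190.55 ≤ 272.62, the path can fold back on itself completely, so the minimum distance is 0.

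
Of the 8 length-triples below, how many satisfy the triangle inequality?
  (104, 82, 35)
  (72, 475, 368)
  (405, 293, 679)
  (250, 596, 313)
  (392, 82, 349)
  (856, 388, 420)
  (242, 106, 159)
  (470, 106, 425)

5

(35,82,104): 35+82 > 104 → valid
(72,368,475): 72+368 ≤ 475 → not valid
(293,405,679): 293+405 > 679 → valid
(250,313,596): 250+313 ≤ 596 → not valid
(82,349,392): 82+349 > 392 → valid
(388,420,856): 388+420 ≤ 856 → not valid
(106,159,242): 106+159 > 242 → valid
(106,425,470): 106+425 > 470 → valid
5 of the 8 triples form a triangle.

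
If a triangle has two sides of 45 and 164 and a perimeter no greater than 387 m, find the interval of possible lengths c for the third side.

119 < c ≤ 178 m

Triangle inequality alone gives 119 < c < 209.
The perimeter condition gives c ≤ 387 − 45 − 164 = 178.
Intersecting the two: 119 < c ≤ 178.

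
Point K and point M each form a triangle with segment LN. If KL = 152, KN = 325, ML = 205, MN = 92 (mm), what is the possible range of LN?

From triangle KLN: |152 − 325| < LN < 152 + 325, i.e. 173 < LN < 477.
From triangle MLN: 113 < LN < 297.
Both must hold, so LN lies in the intersection.

173 < LN < 297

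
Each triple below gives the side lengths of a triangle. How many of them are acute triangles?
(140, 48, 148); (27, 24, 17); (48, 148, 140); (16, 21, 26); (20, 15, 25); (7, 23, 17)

2

(140,48,148): 48²+140² = 21904 = 148² → right
(27,24,17): 17²+24² = 865 > 729 = 27² → acute
(48,148,140): 48²+140² = 21904 = 148² → right
(16,21,26): 16²+21² = 697 > 676 = 26² → acute
(20,15,25): 15²+20² = 625 = 25² → right
(7,23,17): 7²+17² = 338 < 529 = 23² → obtuse
2 of the 6 are acute.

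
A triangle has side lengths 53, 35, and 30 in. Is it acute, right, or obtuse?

Compare the square of the longest side to the sum of squares of the other two: 30² + 35² = 2125 < 2809 = 53².

obtuse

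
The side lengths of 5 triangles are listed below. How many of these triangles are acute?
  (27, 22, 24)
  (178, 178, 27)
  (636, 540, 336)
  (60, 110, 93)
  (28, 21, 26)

(27,22,24): 22²+24² = 1060 > 729 = 27² → acute
(178,178,27): 27²+178² = 32413 > 31684 = 178² → acute
(636,540,336): 336²+540² = 404496 = 636² → right
(60,110,93): 60²+93² = 12249 > 12100 = 110² → acute
(28,21,26): 21²+26² = 1117 > 784 = 28² → acute
4 of the 5 are acute.

4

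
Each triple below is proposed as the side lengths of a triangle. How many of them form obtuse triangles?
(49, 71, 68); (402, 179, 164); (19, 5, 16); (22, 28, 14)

(49,71,68): 49²+68² = 7025 > 5041 = 71² → acute
(402,179,164): 164+179 ≤ 402, not a triangle
(19,5,16): 5²+16² = 281 < 361 = 19² → obtuse
(22,28,14): 14²+22² = 680 < 784 = 28² → obtuse
2 of the 4 are obtuse.

2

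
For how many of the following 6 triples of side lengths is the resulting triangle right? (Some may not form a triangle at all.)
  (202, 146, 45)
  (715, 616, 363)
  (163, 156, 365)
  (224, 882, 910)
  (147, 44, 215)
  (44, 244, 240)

(202,146,45): 45+146 ≤ 202, not a triangle
(715,616,363): 363²+616² = 511225 = 715² → right
(163,156,365): 156+163 ≤ 365, not a triangle
(224,882,910): 224²+882² = 828100 = 910² → right
(147,44,215): 44+147 ≤ 215, not a triangle
(44,244,240): 44²+240² = 59536 = 244² → right
3 of the 6 are right.

3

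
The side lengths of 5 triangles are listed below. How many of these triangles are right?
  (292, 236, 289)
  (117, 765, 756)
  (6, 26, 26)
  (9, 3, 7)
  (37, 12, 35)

(292,236,289): 236²+289² = 139217 > 85264 = 292² → acute
(117,765,756): 117²+756² = 585225 = 765² → right
(6,26,26): 6²+26² = 712 > 676 = 26² → acute
(9,3,7): 3²+7² = 58 < 81 = 9² → obtuse
(37,12,35): 12²+35² = 1369 = 37² → right
2 of the 5 are right.

2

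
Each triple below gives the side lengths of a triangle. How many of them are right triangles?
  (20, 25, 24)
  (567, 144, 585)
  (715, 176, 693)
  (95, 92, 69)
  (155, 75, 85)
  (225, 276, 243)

(20,25,24): 20²+24² = 976 > 625 = 25² → acute
(567,144,585): 144²+567² = 342225 = 585² → right
(715,176,693): 176²+693² = 511225 = 715² → right
(95,92,69): 69²+92² = 13225 > 9025 = 95² → acute
(155,75,85): 75²+85² = 12850 < 24025 = 155² → obtuse
(225,276,243): 225²+243² = 109674 > 76176 = 276² → acute
2 of the 6 are right.

2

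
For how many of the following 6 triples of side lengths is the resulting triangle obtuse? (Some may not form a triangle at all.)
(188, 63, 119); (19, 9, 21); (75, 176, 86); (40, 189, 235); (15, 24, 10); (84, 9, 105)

1

(188,63,119): 63+119 ≤ 188, not a triangle
(19,9,21): 9²+19² = 442 > 441 = 21² → acute
(75,176,86): 75+86 ≤ 176, not a triangle
(40,189,235): 40+189 ≤ 235, not a triangle
(15,24,10): 10²+15² = 325 < 576 = 24² → obtuse
(84,9,105): 9+84 ≤ 105, not a triangle
1 of the 6 is obtuse.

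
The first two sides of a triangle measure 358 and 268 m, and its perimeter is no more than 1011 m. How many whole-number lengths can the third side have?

Triangle inequality: 90 < x < 626. Perimeter ≤ 1011 gives x ≤ 1011 − 358 − 268 = 385.
So 90 < x ≤ 385; integers 91 through 385: 295 values.

295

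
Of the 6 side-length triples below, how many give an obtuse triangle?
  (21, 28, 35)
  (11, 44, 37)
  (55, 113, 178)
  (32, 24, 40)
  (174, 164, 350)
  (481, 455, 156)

1

(21,28,35): 21²+28² = 1225 = 35² → right
(11,44,37): 11²+37² = 1490 < 1936 = 44² → obtuse
(55,113,178): 55+113 ≤ 178, not a triangle
(32,24,40): 24²+32² = 1600 = 40² → right
(174,164,350): 164+174 ≤ 350, not a triangle
(481,455,156): 156²+455² = 231361 = 481² → right
1 of the 6 is obtuse.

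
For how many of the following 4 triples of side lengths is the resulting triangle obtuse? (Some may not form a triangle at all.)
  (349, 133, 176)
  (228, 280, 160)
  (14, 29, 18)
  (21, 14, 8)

3

(349,133,176): 133+176 ≤ 349, not a triangle
(228,280,160): 160²+228² = 77584 < 78400 = 280² → obtuse
(14,29,18): 14²+18² = 520 < 841 = 29² → obtuse
(21,14,8): 8²+14² = 260 < 441 = 21² → obtuse
3 of the 4 are obtuse.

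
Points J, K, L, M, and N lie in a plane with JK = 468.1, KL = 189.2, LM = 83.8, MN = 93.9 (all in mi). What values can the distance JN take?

The maximum is all hops collinear in one direction: 468.1 + 189.2 + 83.8 + 93.9 = 835.0.
The longest hop is 468.1; the others sum to 366.9. Folding the others back against it leaves at least 468.1 − 366.9 = 101.2.

101.2 ≤ JN ≤ 835.0 mi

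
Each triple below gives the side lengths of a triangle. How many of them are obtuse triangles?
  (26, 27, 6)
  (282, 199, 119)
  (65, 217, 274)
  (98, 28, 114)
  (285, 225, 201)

4

(26,27,6): 6²+26² = 712 < 729 = 27² → obtuse
(282,199,119): 119²+199² = 53762 < 79524 = 282² → obtuse
(65,217,274): 65²+217² = 51314 < 75076 = 274² → obtuse
(98,28,114): 28²+98² = 10388 < 12996 = 114² → obtuse
(285,225,201): 201²+225² = 91026 > 81225 = 285² → acute
4 of the 5 are obtuse.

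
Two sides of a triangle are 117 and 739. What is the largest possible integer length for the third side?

855

The third side must be strictly less than 117 + 739 = 856.
The largest integer below 856 is 855.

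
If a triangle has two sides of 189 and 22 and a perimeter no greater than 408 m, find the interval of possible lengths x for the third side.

167 < x ≤ 197

Triangle inequality alone gives 167 < x < 211.
The perimeter condition gives x ≤ 408 − 189 − 22 = 197.
Intersecting the two: 167 < x ≤ 197.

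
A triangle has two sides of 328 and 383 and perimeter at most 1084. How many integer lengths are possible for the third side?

Triangle inequality: 55 < x < 711. Perimeter ≤ 1084 gives x ≤ 1084 − 328 − 383 = 373.
So 55 < x ≤ 373; integers 56 through 373: 318 values.

318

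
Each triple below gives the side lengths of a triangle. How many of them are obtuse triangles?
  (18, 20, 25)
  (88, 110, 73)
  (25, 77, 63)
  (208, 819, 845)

(18,20,25): 18²+20² = 724 > 625 = 25² → acute
(88,110,73): 73²+88² = 13073 > 12100 = 110² → acute
(25,77,63): 25²+63² = 4594 < 5929 = 77² → obtuse
(208,819,845): 208²+819² = 714025 = 845² → right
1 of the 4 is obtuse.

1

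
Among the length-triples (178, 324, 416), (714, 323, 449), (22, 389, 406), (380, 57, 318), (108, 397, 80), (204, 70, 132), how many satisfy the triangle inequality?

3

(178,324,416): 178+324 > 416 → valid
(323,449,714): 323+449 > 714 → valid
(22,389,406): 22+389 > 406 → valid
(57,318,380): 57+318 ≤ 380 → not valid
(80,108,397): 80+108 ≤ 397 → not valid
(70,132,204): 70+132 ≤ 204 → not valid
3 of the 6 triples form a triangle.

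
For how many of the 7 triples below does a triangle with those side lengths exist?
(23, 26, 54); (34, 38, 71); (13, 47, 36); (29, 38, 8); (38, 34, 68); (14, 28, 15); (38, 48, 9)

4

(23,26,54): 23+26 ≤ 54 → not valid
(34,38,71): 34+38 > 71 → valid
(13,36,47): 13+36 > 47 → valid
(8,29,38): 8+29 ≤ 38 → not valid
(34,38,68): 34+38 > 68 → valid
(14,15,28): 14+15 > 28 → valid
(9,38,48): 9+38 ≤ 48 → not valid
4 of the 7 triples form a triangle.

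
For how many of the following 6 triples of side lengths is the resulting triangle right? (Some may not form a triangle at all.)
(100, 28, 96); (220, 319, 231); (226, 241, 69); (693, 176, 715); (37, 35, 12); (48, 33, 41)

4

(100,28,96): 28²+96² = 10000 = 100² → right
(220,319,231): 220²+231² = 101761 = 319² → right
(226,241,69): 69²+226² = 55837 < 58081 = 241² → obtuse
(693,176,715): 176²+693² = 511225 = 715² → right
(37,35,12): 12²+35² = 1369 = 37² → right
(48,33,41): 33²+41² = 2770 > 2304 = 48² → acute
4 of the 6 are right.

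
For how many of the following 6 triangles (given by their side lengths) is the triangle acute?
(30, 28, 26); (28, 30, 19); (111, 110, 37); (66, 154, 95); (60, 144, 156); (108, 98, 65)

(30,28,26): 26²+28² = 1460 > 900 = 30² → acute
(28,30,19): 19²+28² = 1145 > 900 = 30² → acute
(111,110,37): 37²+110² = 13469 > 12321 = 111² → acute
(66,154,95): 66²+95² = 13381 < 23716 = 154² → obtuse
(60,144,156): 60²+144² = 24336 = 156² → right
(108,98,65): 65²+98² = 13829 > 11664 = 108² → acute
4 of the 6 are acute.

4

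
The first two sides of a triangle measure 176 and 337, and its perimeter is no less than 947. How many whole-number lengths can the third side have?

79

Triangle inequality: 161 < x < 513. Perimeter ≥ 947 gives x ≥ 947 − 176 − 337 = 434.
So 434 ≤ x < 513; integers 434 through 512: 79 values.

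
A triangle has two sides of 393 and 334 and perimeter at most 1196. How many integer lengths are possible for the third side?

Triangle inequality: 59 < x < 727. Perimeter ≤ 1196 gives x ≤ 1196 − 393 − 334 = 469.
So 59 < x ≤ 469; integers 60 through 469: 410 values.

410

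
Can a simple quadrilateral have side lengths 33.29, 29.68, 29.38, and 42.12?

A quadrilateral exists iff every side is shorter than the sum of the others — equivalently, the longest side is less than the sum of the rest.
Longest side 42.12 < 92.35 (sum of the remaining 3), so yes.

Yes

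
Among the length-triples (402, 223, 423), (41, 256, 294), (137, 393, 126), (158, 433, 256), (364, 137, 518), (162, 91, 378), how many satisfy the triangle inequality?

2

(223,402,423): 223+402 > 423 → valid
(41,256,294): 41+256 > 294 → valid
(126,137,393): 126+137 ≤ 393 → not valid
(158,256,433): 158+256 ≤ 433 → not valid
(137,364,518): 137+364 ≤ 518 → not valid
(91,162,378): 91+162 ≤ 378 → not valid
2 of the 6 triples form a triangle.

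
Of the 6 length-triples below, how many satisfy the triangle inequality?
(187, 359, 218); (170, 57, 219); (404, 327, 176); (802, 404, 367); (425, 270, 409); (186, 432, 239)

(187,218,359): 187+218 > 359 → valid
(57,170,219): 57+170 > 219 → valid
(176,327,404): 176+327 > 404 → valid
(367,404,802): 367+404 ≤ 802 → not valid
(270,409,425): 270+409 > 425 → valid
(186,239,432): 186+239 ≤ 432 → not valid
4 of the 6 triples form a triangle.

4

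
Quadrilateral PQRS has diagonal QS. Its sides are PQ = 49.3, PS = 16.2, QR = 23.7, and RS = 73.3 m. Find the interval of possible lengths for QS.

From triangle PQS: |49.3 − 16.2| < QS < 49.3 + 16.2, i.e. 33.1 < QS < 65.5.
From triangle RQS: 49.6 < QS < 97.0.
Both must hold, so QS lies in the intersection.

49.6 < QS < 65.5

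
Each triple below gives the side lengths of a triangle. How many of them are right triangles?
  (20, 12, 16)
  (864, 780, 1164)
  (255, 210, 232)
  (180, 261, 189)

3

(20,12,16): 12²+16² = 400 = 20² → right
(864,780,1164): 780²+864² = 1354896 = 1164² → right
(255,210,232): 210²+232² = 97924 > 65025 = 255² → acute
(180,261,189): 180²+189² = 68121 = 261² → right
3 of the 4 are right.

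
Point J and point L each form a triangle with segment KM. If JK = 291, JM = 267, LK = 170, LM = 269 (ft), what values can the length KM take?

From triangle JKM: |291 − 267| < KM < 291 + 267, i.e. 24 < KM < 558.
From triangle LKM: 99 < KM < 439.
Both must hold, so KM lies in the intersection.

99 < KM < 439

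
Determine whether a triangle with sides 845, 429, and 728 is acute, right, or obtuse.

Compare the square of the longest side to the sum of squares of the other two: 429² + 728² = 714025 = 845².

right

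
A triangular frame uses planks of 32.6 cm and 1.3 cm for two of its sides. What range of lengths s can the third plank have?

By the triangle inequality, s must be less than 32.6 + 1.3 = 33.9 and greater than |32.6 − 1.3| = 31.3.

31.3 < s < 33.9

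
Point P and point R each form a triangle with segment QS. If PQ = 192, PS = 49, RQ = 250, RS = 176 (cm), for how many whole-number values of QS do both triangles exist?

From triangle PQS: 143 < QS < 241.
From triangle RQS: 74 < QS < 426.
Intersection: 143 < QS < 241, so integers 144 through 240: 97 values.

97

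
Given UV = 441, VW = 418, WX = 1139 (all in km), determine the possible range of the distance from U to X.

The maximum is all hops collinear in one direction: 441 + 418 + 1139 = 1998.
The longest hop is 1139; the others sum to 859. Folding the others back against it leaves at least 1139 − 859 = 280.

280 ≤ UX ≤ 1998 km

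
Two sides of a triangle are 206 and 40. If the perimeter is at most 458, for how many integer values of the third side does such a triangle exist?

Triangle inequality: 166 < x < 246. Perimeter ≤ 458 gives x ≤ 458 − 206 − 40 = 212.
So 166 < x ≤ 212; integers 167 through 212: 46 values.

46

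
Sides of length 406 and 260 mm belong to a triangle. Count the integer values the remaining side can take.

The third side lies in the open interval (146, 666).
Integers from 147 to 665 inclusive: 665 − 147 + 1 = 519.

519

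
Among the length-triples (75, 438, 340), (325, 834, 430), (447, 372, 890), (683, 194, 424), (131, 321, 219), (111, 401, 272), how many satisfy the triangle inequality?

1

(75,340,438): 75+340 ≤ 438 → not valid
(325,430,834): 325+430 ≤ 834 → not valid
(372,447,890): 372+447 ≤ 890 → not valid
(194,424,683): 194+424 ≤ 683 → not valid
(131,219,321): 131+219 > 321 → valid
(111,272,401): 111+272 ≤ 401 → not valid
1 of the 6 triples forms a triangle.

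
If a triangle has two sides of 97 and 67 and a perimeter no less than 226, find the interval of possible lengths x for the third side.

Triangle inequality alone gives 30 < x < 164.
The perimeter condition gives x ≥ 226 − 97 − 67 = 62.
Intersecting the two: 62 ≤ x < 164.

62 ≤ x < 164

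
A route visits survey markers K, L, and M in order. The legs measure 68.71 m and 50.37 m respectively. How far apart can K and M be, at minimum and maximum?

18.34 ≤ KM ≤ 119.08 m

By the triangle inequality, |68.71 − 50.37| ≤ KM ≤ 68.71 + 50.37.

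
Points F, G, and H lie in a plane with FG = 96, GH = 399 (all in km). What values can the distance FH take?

303 ≤ FH ≤ 495 km

By the triangle inequality, |96 − 399| ≤ FH ≤ 96 + 399.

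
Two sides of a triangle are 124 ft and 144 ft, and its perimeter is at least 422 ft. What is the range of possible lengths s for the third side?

Triangle inequality alone gives 20 < s < 268.
The perimeter condition gives s ≥ 422 − 124 − 144 = 154.
Intersecting the two: 154 ≤ s < 268.

154 ≤ s < 268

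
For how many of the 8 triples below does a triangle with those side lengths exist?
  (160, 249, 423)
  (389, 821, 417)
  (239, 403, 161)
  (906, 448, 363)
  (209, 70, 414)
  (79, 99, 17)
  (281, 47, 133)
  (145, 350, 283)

1

(160,249,423): 160+249 ≤ 423 → not valid
(389,417,821): 389+417 ≤ 821 → not valid
(161,239,403): 161+239 ≤ 403 → not valid
(363,448,906): 363+448 ≤ 906 → not valid
(70,209,414): 70+209 ≤ 414 → not valid
(17,79,99): 17+79 ≤ 99 → not valid
(47,133,281): 47+133 ≤ 281 → not valid
(145,283,350): 145+283 > 350 → valid
1 of the 8 triples forms a triangle.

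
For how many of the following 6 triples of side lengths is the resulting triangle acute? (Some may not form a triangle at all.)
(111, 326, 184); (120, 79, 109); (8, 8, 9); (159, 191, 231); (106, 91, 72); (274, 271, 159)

5

(111,326,184): 111+184 ≤ 326, not a triangle
(120,79,109): 79²+109² = 18122 > 14400 = 120² → acute
(8,8,9): 8²+8² = 128 > 81 = 9² → acute
(159,191,231): 159²+191² = 61762 > 53361 = 231² → acute
(106,91,72): 72²+91² = 13465 > 11236 = 106² → acute
(274,271,159): 159²+271² = 98722 > 75076 = 274² → acute
5 of the 6 are acute.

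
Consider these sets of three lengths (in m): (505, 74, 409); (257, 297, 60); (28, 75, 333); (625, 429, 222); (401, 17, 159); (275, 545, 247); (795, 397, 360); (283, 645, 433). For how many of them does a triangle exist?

(74,409,505): 74+409 ≤ 505 → not valid
(60,257,297): 60+257 > 297 → valid
(28,75,333): 28+75 ≤ 333 → not valid
(222,429,625): 222+429 > 625 → valid
(17,159,401): 17+159 ≤ 401 → not valid
(247,275,545): 247+275 ≤ 545 → not valid
(360,397,795): 360+397 ≤ 795 → not valid
(283,433,645): 283+433 > 645 → valid
3 of the 8 triples form a triangle.

3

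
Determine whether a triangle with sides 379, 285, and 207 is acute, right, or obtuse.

obtuse

Compare the square of the longest side to the sum of squares of the other two: 207² + 285² = 124074 < 143641 = 379².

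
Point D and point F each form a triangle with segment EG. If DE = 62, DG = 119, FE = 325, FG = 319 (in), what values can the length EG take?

From triangle DEG: |62 − 119| < EG < 62 + 119, i.e. 57 < EG < 181.
From triangle FEG: 6 < EG < 644.
Both must hold, so EG lies in the intersection.

57 < EG < 181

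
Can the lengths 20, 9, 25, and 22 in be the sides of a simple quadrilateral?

A quadrilateral exists iff every side is shorter than the sum of the others — equivalently, the longest side is less than the sum of the rest.
Longest side 25 < 51 (sum of the remaining 3), so yes.

Yes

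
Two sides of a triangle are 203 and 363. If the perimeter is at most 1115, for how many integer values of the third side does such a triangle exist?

Triangle inequality: 160 < x < 566. Perimeter ≤ 1115 gives x ≤ 1115 − 203 − 363 = 549.
So 160 < x ≤ 549; integers 161 through 549: 389 values.

389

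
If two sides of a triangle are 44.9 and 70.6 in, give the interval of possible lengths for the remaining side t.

25.7 < t < 115.5

By the triangle inequality, t must be less than 44.9 + 70.6 = 115.5 and greater than |44.9 − 70.6| = 25.7.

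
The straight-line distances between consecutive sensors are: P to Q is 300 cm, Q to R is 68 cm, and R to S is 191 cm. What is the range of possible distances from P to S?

41 ≤ PS ≤ 559 cm

The maximum is all hops collinear in one direction: 300 + 68 + 191 = 559.
The longest hop is 300; the others sum to 259. Folding the others back against it leaves at least 300 − 259 = 41.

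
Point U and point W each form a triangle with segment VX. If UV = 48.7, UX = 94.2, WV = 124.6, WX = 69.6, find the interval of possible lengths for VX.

From triangle UVX: |48.7 − 94.2| < VX < 48.7 + 94.2, i.e. 45.5 < VX < 142.9.
From triangle WVX: 55.0 < VX < 194.2.
Both must hold, so VX lies in the intersection.

55.0 < VX < 142.9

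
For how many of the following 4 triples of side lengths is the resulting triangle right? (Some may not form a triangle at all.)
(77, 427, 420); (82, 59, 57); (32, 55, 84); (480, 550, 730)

2

(77,427,420): 77²+420² = 182329 = 427² → right
(82,59,57): 57²+59² = 6730 > 6724 = 82² → acute
(32,55,84): 32²+55² = 4049 < 7056 = 84² → obtuse
(480,550,730): 480²+550² = 532900 = 730² → right
2 of the 4 are right.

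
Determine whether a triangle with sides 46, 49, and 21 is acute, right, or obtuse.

Compare the square of the longest side to the sum of squares of the other two: 21² + 46² = 2557 > 2401 = 49².

acute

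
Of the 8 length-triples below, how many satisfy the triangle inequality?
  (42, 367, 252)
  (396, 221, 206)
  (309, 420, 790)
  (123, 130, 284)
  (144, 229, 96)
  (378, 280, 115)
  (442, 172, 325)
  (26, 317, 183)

(42,252,367): 42+252 ≤ 367 → not valid
(206,221,396): 206+221 > 396 → valid
(309,420,790): 309+420 ≤ 790 → not valid
(123,130,284): 123+130 ≤ 284 → not valid
(96,144,229): 96+144 > 229 → valid
(115,280,378): 115+280 > 378 → valid
(172,325,442): 172+325 > 442 → valid
(26,183,317): 26+183 ≤ 317 → not valid
4 of the 8 triples form a triangle.

4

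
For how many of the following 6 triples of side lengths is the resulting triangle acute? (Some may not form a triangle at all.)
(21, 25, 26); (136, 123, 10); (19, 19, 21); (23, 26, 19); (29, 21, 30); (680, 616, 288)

4

(21,25,26): 21²+25² = 1066 > 676 = 26² → acute
(136,123,10): 10+123 ≤ 136, not a triangle
(19,19,21): 19²+19² = 722 > 441 = 21² → acute
(23,26,19): 19²+23² = 890 > 676 = 26² → acute
(29,21,30): 21²+29² = 1282 > 900 = 30² → acute
(680,616,288): 288²+616² = 462400 = 680² → right
4 of the 6 are acute.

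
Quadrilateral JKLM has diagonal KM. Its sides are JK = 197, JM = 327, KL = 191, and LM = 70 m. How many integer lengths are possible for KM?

From triangle JKM: 130 < KM < 524.
From triangle LKM: 121 < KM < 261.
Intersection: 130 < KM < 261, so integers 131 through 260: 130 values.

130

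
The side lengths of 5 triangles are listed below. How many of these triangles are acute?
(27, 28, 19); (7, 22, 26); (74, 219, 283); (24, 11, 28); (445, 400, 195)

1

(27,28,19): 19²+27² = 1090 > 784 = 28² → acute
(7,22,26): 7²+22² = 533 < 676 = 26² → obtuse
(74,219,283): 74²+219² = 53437 < 80089 = 283² → obtuse
(24,11,28): 11²+24² = 697 < 784 = 28² → obtuse
(445,400,195): 195²+400² = 198025 = 445² → right
1 of the 5 is acute.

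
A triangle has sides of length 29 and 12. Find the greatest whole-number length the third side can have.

40

The third side must be strictly less than 29 + 12 = 41.
The largest integer below 41 is 40.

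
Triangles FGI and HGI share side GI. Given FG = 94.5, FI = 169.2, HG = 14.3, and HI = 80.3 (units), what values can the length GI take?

From triangle FGI: |94.5 − 169.2| < GI < 94.5 + 169.2, i.e. 74.7 < GI < 263.7.
From triangle HGI: 66.0 < GI < 94.6.
Both must hold, so GI lies in the intersection.

74.7 < GI < 94.6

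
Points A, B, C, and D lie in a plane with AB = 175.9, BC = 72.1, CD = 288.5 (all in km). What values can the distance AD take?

The maximum is all hops collinear in one direction: 175.9 + 72.1 + 288.5 = 536.5.
The longest hop is 288.5; the others sum to 248.0. Folding the others back against it leaves at least 288.5 − 248.0 = 40.5.

40.5 ≤ AD ≤ 536.5 km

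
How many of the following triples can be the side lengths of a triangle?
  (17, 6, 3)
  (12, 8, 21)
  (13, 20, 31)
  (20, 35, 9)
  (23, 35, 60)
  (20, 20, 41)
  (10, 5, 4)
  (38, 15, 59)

1

(3,6,17): 3+6 ≤ 17 → not valid
(8,12,21): 8+12 ≤ 21 → not valid
(13,20,31): 13+20 > 31 → valid
(9,20,35): 9+20 ≤ 35 → not valid
(23,35,60): 23+35 ≤ 60 → not valid
(20,20,41): 20+20 ≤ 41 → not valid
(4,5,10): 4+5 ≤ 10 → not valid
(15,38,59): 15+38 ≤ 59 → not valid
1 of the 8 triples forms a triangle.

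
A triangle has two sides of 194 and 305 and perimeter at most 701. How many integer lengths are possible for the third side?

91

Triangle inequality: 111 < x < 499. Perimeter ≤ 701 gives x ≤ 701 − 194 − 305 = 202.
So 111 < x ≤ 202; integers 112 through 202: 91 values.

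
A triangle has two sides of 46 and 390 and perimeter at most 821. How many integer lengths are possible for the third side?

Triangle inequality: 344 < x < 436. Perimeter ≤ 821 gives x ≤ 821 − 46 − 390 = 385.
So 344 < x ≤ 385; integers 345 through 385: 41 values.

41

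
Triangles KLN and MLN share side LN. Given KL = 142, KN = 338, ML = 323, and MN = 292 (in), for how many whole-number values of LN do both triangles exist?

From triangle KLN: 196 < LN < 480.
From triangle MLN: 31 < LN < 615.
Intersection: 196 < LN < 480, so integers 197 through 479: 283 values.

283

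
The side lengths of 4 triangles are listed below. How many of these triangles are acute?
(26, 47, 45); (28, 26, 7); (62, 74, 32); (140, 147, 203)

1

(26,47,45): 26²+45² = 2701 > 2209 = 47² → acute
(28,26,7): 7²+26² = 725 < 784 = 28² → obtuse
(62,74,32): 32²+62² = 4868 < 5476 = 74² → obtuse
(140,147,203): 140²+147² = 41209 = 203² → right
1 of the 4 is acute.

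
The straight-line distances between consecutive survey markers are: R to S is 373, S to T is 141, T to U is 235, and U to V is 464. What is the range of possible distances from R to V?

0 ≤ RV ≤ 1213

The maximum is all hops collinear in one direction: 373 + 141 + 235 + 464 = 1213.
The longest hop is 464; the others sum to 749. Since 464 ≤ 749, the path can fold back on itself completely, so the minimum distance is 0.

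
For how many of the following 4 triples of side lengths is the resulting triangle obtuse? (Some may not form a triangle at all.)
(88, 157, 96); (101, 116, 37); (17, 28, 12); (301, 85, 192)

(88,157,96): 88²+96² = 16960 < 24649 = 157² → obtuse
(101,116,37): 37²+101² = 11570 < 13456 = 116² → obtuse
(17,28,12): 12²+17² = 433 < 784 = 28² → obtuse
(301,85,192): 85+192 ≤ 301, not a triangle
3 of the 4 are obtuse.

3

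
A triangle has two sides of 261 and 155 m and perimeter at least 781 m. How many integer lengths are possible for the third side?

51

Triangle inequality: 106 < x < 416. Perimeter ≥ 781 gives x ≥ 781 − 261 − 155 = 365.
So 365 ≤ x < 416; integers 365 through 415: 51 values.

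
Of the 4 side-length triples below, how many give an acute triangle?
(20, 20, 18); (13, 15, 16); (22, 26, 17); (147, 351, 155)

3

(20,20,18): 18²+20² = 724 > 400 = 20² → acute
(13,15,16): 13²+15² = 394 > 256 = 16² → acute
(22,26,17): 17²+22² = 773 > 676 = 26² → acute
(147,351,155): 147+155 ≤ 351, not a triangle
3 of the 4 are acute.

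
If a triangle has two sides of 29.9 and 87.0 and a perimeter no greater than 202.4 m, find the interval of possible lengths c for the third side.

57.1 < c ≤ 85.5

Triangle inequality alone gives 57.1 < c < 116.9.
The perimeter condition gives c ≤ 202.4 − 29.9 − 87.0 = 85.5.
Intersecting the two: 57.1 < c ≤ 85.5.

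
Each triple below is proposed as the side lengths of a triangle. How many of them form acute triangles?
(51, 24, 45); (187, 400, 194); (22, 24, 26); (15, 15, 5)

2

(51,24,45): 24²+45² = 2601 = 51² → right
(187,400,194): 187+194 ≤ 400, not a triangle
(22,24,26): 22²+24² = 1060 > 676 = 26² → acute
(15,15,5): 5²+15² = 250 > 225 = 15² → acute
2 of the 4 are acute.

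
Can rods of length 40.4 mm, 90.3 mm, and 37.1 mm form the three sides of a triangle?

No

The longest side is 90.3, but the other two sum to only 77.5.
77.5 < 90.3, so the triangle inequality fails.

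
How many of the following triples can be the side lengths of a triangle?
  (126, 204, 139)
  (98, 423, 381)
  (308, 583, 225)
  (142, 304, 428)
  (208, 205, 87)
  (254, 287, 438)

5

(126,139,204): 126+139 > 204 → valid
(98,381,423): 98+381 > 423 → valid
(225,308,583): 225+308 ≤ 583 → not valid
(142,304,428): 142+304 > 428 → valid
(87,205,208): 87+205 > 208 → valid
(254,287,438): 254+287 > 438 → valid
5 of the 6 triples form a triangle.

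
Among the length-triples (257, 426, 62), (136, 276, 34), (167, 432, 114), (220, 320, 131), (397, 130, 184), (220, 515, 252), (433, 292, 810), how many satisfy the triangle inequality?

(62,257,426): 62+257 ≤ 426 → not valid
(34,136,276): 34+136 ≤ 276 → not valid
(114,167,432): 114+167 ≤ 432 → not valid
(131,220,320): 131+220 > 320 → valid
(130,184,397): 130+184 ≤ 397 → not valid
(220,252,515): 220+252 ≤ 515 → not valid
(292,433,810): 292+433 ≤ 810 → not valid
1 of the 7 triples forms a triangle.

1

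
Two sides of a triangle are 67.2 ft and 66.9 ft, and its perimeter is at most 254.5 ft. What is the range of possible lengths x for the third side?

Triangle inequality alone gives 0.3 < x < 134.1.
The perimeter condition gives x ≤ 254.5 − 67.2 − 66.9 = 120.4.
Intersecting the two: 0.3 < x ≤ 120.4.

0.3 < x ≤ 120.4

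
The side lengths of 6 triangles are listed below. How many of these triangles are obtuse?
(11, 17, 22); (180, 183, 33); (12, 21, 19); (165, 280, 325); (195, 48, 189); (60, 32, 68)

1

(11,17,22): 11²+17² = 410 < 484 = 22² → obtuse
(180,183,33): 33²+180² = 33489 = 183² → right
(12,21,19): 12²+19² = 505 > 441 = 21² → acute
(165,280,325): 165²+280² = 105625 = 325² → right
(195,48,189): 48²+189² = 38025 = 195² → right
(60,32,68): 32²+60² = 4624 = 68² → right
1 of the 6 is obtuse.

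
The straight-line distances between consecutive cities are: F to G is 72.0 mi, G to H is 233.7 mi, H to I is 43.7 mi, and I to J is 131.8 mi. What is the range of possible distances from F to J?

0 ≤ FJ ≤ 481.2 mi

The maximum is all hops collinear in one direction: 72.0 + 233.7 + 43.7 + 131.8 = 481.2.
The longest hop is 233.7; the others sum to 247.5. Since 233.7 ≤ 247.5, the path can fold back on itself completely, so the minimum distance is 0.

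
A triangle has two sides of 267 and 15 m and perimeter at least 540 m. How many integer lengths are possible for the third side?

Triangle inequality: 252 < x < 282. Perimeter ≥ 540 gives x ≥ 540 − 267 − 15 = 258.
So 258 ≤ x < 282; integers 258 through 281: 24 values.

24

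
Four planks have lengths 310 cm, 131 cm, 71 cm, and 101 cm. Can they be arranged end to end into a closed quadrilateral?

No

For a quadrilateral, each side must be shorter than the sum of the others.
Here the longest side is 310, but the remaining 3 sides sum to only 303.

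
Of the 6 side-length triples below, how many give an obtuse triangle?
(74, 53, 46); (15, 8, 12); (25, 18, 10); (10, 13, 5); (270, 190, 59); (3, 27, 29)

5

(74,53,46): 46²+53² = 4925 < 5476 = 74² → obtuse
(15,8,12): 8²+12² = 208 < 225 = 15² → obtuse
(25,18,10): 10²+18² = 424 < 625 = 25² → obtuse
(10,13,5): 5²+10² = 125 < 169 = 13² → obtuse
(270,190,59): 59+190 ≤ 270, not a triangle
(3,27,29): 3²+27² = 738 < 841 = 29² → obtuse
5 of the 6 are obtuse.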